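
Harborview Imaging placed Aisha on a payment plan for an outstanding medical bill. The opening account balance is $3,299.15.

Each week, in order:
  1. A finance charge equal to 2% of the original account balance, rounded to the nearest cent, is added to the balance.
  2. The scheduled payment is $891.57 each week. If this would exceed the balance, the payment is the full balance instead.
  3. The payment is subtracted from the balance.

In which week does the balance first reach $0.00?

# | Opening | Interest | Payment | End bal
1 | $3,299.15 | $65.98 | $891.57 | $2,473.56
2 | $2,473.56 | $65.98 | $891.57 | $1,647.97
3 | $1,647.97 | $65.98 | $891.57 | $822.38
4 | $822.38 | $65.98 | $888.36 | $0.00
Balance reaches $0.00 in week 4.

4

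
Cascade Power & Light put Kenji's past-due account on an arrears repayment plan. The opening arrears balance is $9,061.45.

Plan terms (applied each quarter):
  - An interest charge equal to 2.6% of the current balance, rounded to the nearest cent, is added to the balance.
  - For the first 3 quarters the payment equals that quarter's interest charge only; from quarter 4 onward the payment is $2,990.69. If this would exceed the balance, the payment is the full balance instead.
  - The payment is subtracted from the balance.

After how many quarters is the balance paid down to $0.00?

7

Quarter 1: $9,061.45 +$235.60 interest = $9,297.05; pay $235.60 → $9,061.45
Quarter 2: $9,061.45 +$235.60 interest = $9,297.05; pay $235.60 → $9,061.45
Quarter 3: $9,061.45 +$235.60 interest = $9,297.05; pay $235.60 → $9,061.45
Quarter 4: $9,061.45 +$235.60 interest = $9,297.05; pay $2,990.69 → $6,306.36
Quarter 5: $6,306.36 +$163.97 interest = $6,470.33; pay $2,990.69 → $3,479.64
Quarter 6: $3,479.64 +$90.47 interest = $3,570.11; pay $2,990.69 → $579.42
Quarter 7: $579.42 +$15.06 interest = $594.48; pay $594.48 → $0.00
Balance reaches $0.00 in quarter 7.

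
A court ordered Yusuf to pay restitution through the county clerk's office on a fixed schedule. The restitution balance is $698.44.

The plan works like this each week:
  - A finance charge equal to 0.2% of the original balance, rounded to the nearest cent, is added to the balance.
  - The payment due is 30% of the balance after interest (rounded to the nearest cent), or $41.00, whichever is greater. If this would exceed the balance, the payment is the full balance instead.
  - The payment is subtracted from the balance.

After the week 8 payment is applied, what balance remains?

Week 1: $698.44 +$1.40 interest = $699.84; pay $209.95 → $489.89
Week 2: $489.89 +$1.40 interest = $491.29; pay $147.39 → $343.90
Week 3: $343.90 +$1.40 interest = $345.30; pay $103.59 → $241.71
Week 4: $241.71 +$1.40 interest = $243.11; pay $72.93 → $170.18
Week 5: $170.18 +$1.40 interest = $171.58; pay $51.47 → $120.11
Week 6: $120.11 +$1.40 interest = $121.51; pay $41.00 → $80.51
Week 7: $80.51 +$1.40 interest = $81.91; pay $41.00 → $40.91
Week 8: $40.91 +$1.40 interest = $42.31; pay $41.00 → $1.31

$1.31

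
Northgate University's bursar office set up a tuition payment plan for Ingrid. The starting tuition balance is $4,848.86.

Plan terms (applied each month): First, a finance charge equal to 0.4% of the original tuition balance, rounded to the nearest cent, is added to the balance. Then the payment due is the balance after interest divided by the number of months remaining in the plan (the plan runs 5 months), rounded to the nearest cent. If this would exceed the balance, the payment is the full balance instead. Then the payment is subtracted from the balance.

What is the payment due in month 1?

$973.65

Month 1: opening $4,848.86; interest $19.40 → $4,868.26; payment $973.65; balance $3,894.61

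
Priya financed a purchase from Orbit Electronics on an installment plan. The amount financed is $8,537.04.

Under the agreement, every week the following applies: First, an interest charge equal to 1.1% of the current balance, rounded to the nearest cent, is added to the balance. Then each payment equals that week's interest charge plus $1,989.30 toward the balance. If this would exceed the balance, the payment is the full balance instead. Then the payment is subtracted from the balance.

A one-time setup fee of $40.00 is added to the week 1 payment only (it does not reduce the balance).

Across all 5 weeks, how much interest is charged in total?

Week 1: opening $8,537.04; interest $93.91 → $8,630.95; payment $2,083.21 (+ $40.00 fee); balance $6,547.74
Week 2: opening $6,547.74; interest $72.03 → $6,619.77; payment $2,061.33; balance $4,558.44
Week 3: opening $4,558.44; interest $50.14 → $4,608.58; payment $2,039.44; balance $2,569.14
Week 4: opening $2,569.14; interest $28.26 → $2,597.40; payment $2,017.56; balance $579.84
Week 5: opening $579.84; interest $6.38 → $586.22; payment $586.22; balance $0.00
Total interest: $93.91 + $72.03 + $50.14 + $28.26 + $6.38 = $250.72

$250.72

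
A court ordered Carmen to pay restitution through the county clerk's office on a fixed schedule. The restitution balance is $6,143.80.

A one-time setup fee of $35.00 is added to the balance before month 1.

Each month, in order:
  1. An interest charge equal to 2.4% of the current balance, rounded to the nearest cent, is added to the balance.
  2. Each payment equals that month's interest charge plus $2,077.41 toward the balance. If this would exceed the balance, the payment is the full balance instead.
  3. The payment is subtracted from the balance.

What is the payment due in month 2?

$2,175.84

Month 1: $6,178.80 +$148.29 interest = $6,327.09; pay $2,225.70 → $4,101.39
Month 2: $4,101.39 +$98.43 interest = $4,199.82; pay $2,175.84 → $2,023.98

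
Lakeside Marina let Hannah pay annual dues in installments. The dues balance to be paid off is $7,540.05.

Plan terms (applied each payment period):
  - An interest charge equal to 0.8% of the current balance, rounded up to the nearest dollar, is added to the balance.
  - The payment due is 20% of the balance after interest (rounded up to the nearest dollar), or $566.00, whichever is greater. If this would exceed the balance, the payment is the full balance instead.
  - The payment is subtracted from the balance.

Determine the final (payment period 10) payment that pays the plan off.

# | Opening | Interest | Payment | End bal
1 | $7,540.05 | $61.00 | $1,521.00 | $6,080.05
2 | $6,080.05 | $49.00 | $1,226.00 | $4,903.05
3 | $4,903.05 | $40.00 | $989.00 | $3,954.05
4 | $3,954.05 | $32.00 | $798.00 | $3,188.05
5 | $3,188.05 | $26.00 | $643.00 | $2,571.05
6 | $2,571.05 | $21.00 | $566.00 | $2,026.05
7 | $2,026.05 | $17.00 | $566.00 | $1,477.05
8 | $1,477.05 | $12.00 | $566.00 | $923.05
9 | $923.05 | $8.00 | $566.00 | $365.05
10 | $365.05 | $3.00 | $368.05 | $0.00

$368.05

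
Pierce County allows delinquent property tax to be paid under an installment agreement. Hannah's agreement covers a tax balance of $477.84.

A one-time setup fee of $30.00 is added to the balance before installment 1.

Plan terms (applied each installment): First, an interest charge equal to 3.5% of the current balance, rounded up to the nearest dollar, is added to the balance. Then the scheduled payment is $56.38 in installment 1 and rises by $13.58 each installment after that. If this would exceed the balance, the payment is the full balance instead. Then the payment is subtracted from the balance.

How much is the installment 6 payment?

$124.28

Installment 1: opening $507.84; interest $18.00 → $525.84; payment $56.38; balance $469.46
Installment 2: opening $469.46; interest $17.00 → $486.46; payment $69.96; balance $416.50
Installment 3: opening $416.50; interest $15.00 → $431.50; payment $83.54; balance $347.96
Installment 4: opening $347.96; interest $13.00 → $360.96; payment $97.12; balance $263.84
Installment 5: opening $263.84; interest $10.00 → $273.84; payment $110.70; balance $163.14
Installment 6: opening $163.14; interest $6.00 → $169.14; payment $124.28; balance $44.86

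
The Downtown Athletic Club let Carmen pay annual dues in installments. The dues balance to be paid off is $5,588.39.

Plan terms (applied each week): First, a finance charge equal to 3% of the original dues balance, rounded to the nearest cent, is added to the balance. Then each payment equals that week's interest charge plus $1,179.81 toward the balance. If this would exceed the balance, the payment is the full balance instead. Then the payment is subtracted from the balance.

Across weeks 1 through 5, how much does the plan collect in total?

$6,426.64

Week 1: $5,588.39 +$167.65 interest = $5,756.04; pay $1,347.46 → $4,408.58
Week 2: $4,408.58 +$167.65 interest = $4,576.23; pay $1,347.46 → $3,228.77
Week 3: $3,228.77 +$167.65 interest = $3,396.42; pay $1,347.46 → $2,048.96
Week 4: $2,048.96 +$167.65 interest = $2,216.61; pay $1,347.46 → $869.15
Week 5: $869.15 +$167.65 interest = $1,036.80; pay $1,036.80 → $0.00
Total paid: $6,426.64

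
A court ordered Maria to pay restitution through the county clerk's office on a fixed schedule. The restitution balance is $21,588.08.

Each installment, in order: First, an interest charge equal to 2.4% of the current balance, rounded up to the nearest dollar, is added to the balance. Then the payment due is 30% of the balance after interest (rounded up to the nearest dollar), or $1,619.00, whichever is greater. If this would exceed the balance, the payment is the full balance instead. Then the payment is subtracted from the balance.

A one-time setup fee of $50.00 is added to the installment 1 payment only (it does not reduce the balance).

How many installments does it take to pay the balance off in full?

8

# | Opening | Interest | Payment | Fee | End bal
1 | $21,588.08 | $519.00 | $6,633.00 | $50.00 | $15,474.08
2 | $15,474.08 | $372.00 | $4,754.00 | — | $11,092.08
3 | $11,092.08 | $267.00 | $3,408.00 | — | $7,951.08
4 | $7,951.08 | $191.00 | $2,443.00 | — | $5,699.08
5 | $5,699.08 | $137.00 | $1,751.00 | — | $4,085.08
6 | $4,085.08 | $99.00 | $1,619.00 | — | $2,565.08
7 | $2,565.08 | $62.00 | $1,619.00 | — | $1,008.08
8 | $1,008.08 | $25.00 | $1,033.08 | — | $0.00
Balance reaches $0.00 in installment 8.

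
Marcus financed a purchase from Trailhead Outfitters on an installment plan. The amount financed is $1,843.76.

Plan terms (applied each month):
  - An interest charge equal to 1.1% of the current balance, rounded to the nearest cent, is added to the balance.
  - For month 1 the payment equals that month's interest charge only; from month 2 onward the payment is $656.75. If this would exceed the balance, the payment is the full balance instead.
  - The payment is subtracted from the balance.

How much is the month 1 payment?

Month 1: $1,843.76 +$20.28 interest = $1,864.04; pay $20.28 → $1,843.76

$20.28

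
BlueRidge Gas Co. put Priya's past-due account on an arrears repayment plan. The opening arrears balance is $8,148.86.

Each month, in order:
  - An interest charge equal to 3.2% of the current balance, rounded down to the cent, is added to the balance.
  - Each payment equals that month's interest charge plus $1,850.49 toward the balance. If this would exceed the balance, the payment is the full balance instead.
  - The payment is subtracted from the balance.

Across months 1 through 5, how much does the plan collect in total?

$8,860.50

Month 1: opening $8,148.86; interest $260.76 → $8,409.62; payment $2,111.25; balance $6,298.37
Month 2: opening $6,298.37; interest $201.54 → $6,499.91; payment $2,052.03; balance $4,447.88
Month 3: opening $4,447.88; interest $142.33 → $4,590.21; payment $1,992.82; balance $2,597.39
Month 4: opening $2,597.39; interest $83.11 → $2,680.50; payment $1,933.60; balance $746.90
Month 5: opening $746.90; interest $23.90 → $770.80; payment $770.80; balance $0.00
Total paid: $8,860.50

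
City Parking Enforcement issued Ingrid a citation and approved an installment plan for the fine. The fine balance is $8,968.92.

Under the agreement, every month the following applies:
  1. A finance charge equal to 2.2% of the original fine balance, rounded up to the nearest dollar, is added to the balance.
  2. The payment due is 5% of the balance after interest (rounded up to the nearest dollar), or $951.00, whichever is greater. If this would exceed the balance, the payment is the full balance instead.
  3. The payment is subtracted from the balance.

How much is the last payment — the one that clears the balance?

$883.92

# | Opening | Interest | Payment | End bal
1 | $8,968.92 | $198.00 | $951.00 | $8,215.92
2 | $8,215.92 | $198.00 | $951.00 | $7,462.92
3 | $7,462.92 | $198.00 | $951.00 | $6,709.92
4 | $6,709.92 | $198.00 | $951.00 | $5,956.92
5 | $5,956.92 | $198.00 | $951.00 | $5,203.92
6 | $5,203.92 | $198.00 | $951.00 | $4,450.92
7 | $4,450.92 | $198.00 | $951.00 | $3,697.92
8 | $3,697.92 | $198.00 | $951.00 | $2,944.92
9 | $2,944.92 | $198.00 | $951.00 | $2,191.92
10 | $2,191.92 | $198.00 | $951.00 | $1,438.92
11 | $1,438.92 | $198.00 | $951.00 | $685.92
12 | $685.92 | $198.00 | $883.92 | $0.00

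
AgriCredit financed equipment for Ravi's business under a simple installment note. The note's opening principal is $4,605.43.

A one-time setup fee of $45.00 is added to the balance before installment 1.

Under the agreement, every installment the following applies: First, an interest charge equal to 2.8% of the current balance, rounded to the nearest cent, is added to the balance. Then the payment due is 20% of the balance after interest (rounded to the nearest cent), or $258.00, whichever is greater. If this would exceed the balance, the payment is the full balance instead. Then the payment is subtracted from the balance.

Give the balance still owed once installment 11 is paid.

$245.29

Installment 1: opening $4,650.43; interest $130.21 → $4,780.64; payment $956.13; balance $3,824.51
Installment 2: opening $3,824.51; interest $107.09 → $3,931.60; payment $786.32; balance $3,145.28
Installment 3: opening $3,145.28; interest $88.07 → $3,233.35; payment $646.67; balance $2,586.68
Installment 4: opening $2,586.68; interest $72.43 → $2,659.11; payment $531.82; balance $2,127.29
Installment 5: opening $2,127.29; interest $59.56 → $2,186.85; payment $437.37; balance $1,749.48
Installment 6: opening $1,749.48; interest $48.99 → $1,798.47; payment $359.69; balance $1,438.78
Installment 7: opening $1,438.78; interest $40.29 → $1,479.07; payment $295.81; balance $1,183.26
Installment 8: opening $1,183.26; interest $33.13 → $1,216.39; payment $258.00; balance $958.39
Installment 9: opening $958.39; interest $26.83 → $985.22; payment $258.00; balance $727.22
Installment 10: opening $727.22; interest $20.36 → $747.58; payment $258.00; balance $489.58
Installment 11: opening $489.58; interest $13.71 → $503.29; payment $258.00; balance $245.29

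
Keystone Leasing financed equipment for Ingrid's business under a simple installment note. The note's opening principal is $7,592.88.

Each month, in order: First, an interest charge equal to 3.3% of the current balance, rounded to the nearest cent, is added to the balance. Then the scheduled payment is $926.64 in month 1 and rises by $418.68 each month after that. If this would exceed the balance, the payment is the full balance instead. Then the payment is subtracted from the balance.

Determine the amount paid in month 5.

Month 1: opening $7,592.88; interest $250.57 → $7,843.45; payment $926.64; balance $6,916.81
Month 2: opening $6,916.81; interest $228.25 → $7,145.06; payment $1,345.32; balance $5,799.74
Month 3: opening $5,799.74; interest $191.39 → $5,991.13; payment $1,764.00; balance $4,227.13
Month 4: opening $4,227.13; interest $139.50 → $4,366.63; payment $2,182.68; balance $2,183.95
Month 5: opening $2,183.95; interest $72.07 → $2,256.02; payment $2,256.02; balance $0.00

$2,256.02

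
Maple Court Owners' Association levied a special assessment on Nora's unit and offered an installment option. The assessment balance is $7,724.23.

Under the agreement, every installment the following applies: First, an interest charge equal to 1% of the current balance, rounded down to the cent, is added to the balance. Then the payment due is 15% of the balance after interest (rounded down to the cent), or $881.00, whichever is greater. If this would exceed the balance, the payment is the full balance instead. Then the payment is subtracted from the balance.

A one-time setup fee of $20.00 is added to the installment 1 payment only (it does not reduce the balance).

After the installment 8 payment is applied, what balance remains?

Installment 1: opening $7,724.23; interest $77.24 → $7,801.47; payment $1,170.22 (+ $20.00 fee); balance $6,631.25
Installment 2: opening $6,631.25; interest $66.31 → $6,697.56; payment $1,004.63; balance $5,692.93
Installment 3: opening $5,692.93; interest $56.92 → $5,749.85; payment $881.00; balance $4,868.85
Installment 4: opening $4,868.85; interest $48.68 → $4,917.53; payment $881.00; balance $4,036.53
Installment 5: opening $4,036.53; interest $40.36 → $4,076.89; payment $881.00; balance $3,195.89
Installment 6: opening $3,195.89; interest $31.95 → $3,227.84; payment $881.00; balance $2,346.84
Installment 7: opening $2,346.84; interest $23.46 → $2,370.30; payment $881.00; balance $1,489.30
Installment 8: opening $1,489.30; interest $14.89 → $1,504.19; payment $881.00; balance $623.19

$623.19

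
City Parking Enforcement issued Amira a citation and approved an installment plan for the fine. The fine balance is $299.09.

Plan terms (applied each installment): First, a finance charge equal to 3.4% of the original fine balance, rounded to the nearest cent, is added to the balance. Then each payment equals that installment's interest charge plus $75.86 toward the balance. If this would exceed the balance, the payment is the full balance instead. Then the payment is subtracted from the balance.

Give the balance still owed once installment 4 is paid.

Installment 1: opening $299.09; interest $10.17 → $309.26; payment $86.03; balance $223.23
Installment 2: opening $223.23; interest $10.17 → $233.40; payment $86.03; balance $147.37
Installment 3: opening $147.37; interest $10.17 → $157.54; payment $86.03; balance $71.51
Installment 4: opening $71.51; interest $10.17 → $81.68; payment $81.68; balance $0.00

$0.00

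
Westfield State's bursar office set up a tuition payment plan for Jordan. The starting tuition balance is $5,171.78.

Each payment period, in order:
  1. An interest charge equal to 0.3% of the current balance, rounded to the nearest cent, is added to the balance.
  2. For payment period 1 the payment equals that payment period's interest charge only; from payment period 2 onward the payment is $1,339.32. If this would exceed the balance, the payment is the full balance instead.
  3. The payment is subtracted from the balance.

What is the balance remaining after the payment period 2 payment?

$3,847.98

Payment period 1: $5,171.78 +$15.52 interest = $5,187.30; pay $15.52 → $5,171.78
Payment period 2: $5,171.78 +$15.52 interest = $5,187.30; pay $1,339.32 → $3,847.98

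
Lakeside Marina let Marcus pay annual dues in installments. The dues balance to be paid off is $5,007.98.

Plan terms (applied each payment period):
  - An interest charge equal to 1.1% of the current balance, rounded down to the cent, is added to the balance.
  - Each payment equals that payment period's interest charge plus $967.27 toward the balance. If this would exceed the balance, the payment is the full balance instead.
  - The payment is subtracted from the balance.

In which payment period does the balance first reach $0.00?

Payment period 1: opening $5,007.98; interest $55.08 → $5,063.06; payment $1,022.35; balance $4,040.71
Payment period 2: opening $4,040.71; interest $44.44 → $4,085.15; payment $1,011.71; balance $3,073.44
Payment period 3: opening $3,073.44; interest $33.80 → $3,107.24; payment $1,001.07; balance $2,106.17
Payment period 4: opening $2,106.17; interest $23.16 → $2,129.33; payment $990.43; balance $1,138.90
Payment period 5: opening $1,138.90; interest $12.52 → $1,151.42; payment $979.79; balance $171.63
Payment period 6: opening $171.63; interest $1.88 → $173.51; payment $173.51; balance $0.00
Balance reaches $0.00 in payment period 6.

6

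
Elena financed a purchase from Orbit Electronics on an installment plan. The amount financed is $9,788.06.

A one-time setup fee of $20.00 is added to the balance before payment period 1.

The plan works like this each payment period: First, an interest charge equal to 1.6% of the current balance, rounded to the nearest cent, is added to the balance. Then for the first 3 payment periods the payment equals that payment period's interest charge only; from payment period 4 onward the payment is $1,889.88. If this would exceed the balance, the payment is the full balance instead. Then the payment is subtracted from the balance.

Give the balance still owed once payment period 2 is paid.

# | Opening | Interest | Payment | End bal
1 | $9,808.06 | $156.93 | $156.93 | $9,808.06
2 | $9,808.06 | $156.93 | $156.93 | $9,808.06

$9,808.06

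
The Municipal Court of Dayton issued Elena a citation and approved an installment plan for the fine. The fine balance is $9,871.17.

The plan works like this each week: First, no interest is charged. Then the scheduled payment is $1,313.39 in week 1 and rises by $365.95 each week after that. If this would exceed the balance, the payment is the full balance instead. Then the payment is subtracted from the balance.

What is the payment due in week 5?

# | Opening | Payment | End bal
1 | $9,871.17 | $1,313.39 | $8,557.78
2 | $8,557.78 | $1,679.34 | $6,878.44
3 | $6,878.44 | $2,045.29 | $4,833.15
4 | $4,833.15 | $2,411.24 | $2,421.91
5 | $2,421.91 | $2,421.91 | $0.00

$2,421.91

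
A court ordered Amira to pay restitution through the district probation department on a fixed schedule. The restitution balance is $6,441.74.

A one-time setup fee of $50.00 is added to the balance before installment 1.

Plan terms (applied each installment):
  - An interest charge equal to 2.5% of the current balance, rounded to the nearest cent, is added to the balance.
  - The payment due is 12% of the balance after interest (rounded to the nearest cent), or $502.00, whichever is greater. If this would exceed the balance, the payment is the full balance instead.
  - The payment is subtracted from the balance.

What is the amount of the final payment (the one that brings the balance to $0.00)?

Installment 1: opening $6,491.74; interest $162.29 → $6,654.03; payment $798.48; balance $5,855.55
Installment 2: opening $5,855.55; interest $146.39 → $6,001.94; payment $720.23; balance $5,281.71
Installment 3: opening $5,281.71; interest $132.04 → $5,413.75; payment $649.65; balance $4,764.10
Installment 4: opening $4,764.10; interest $119.10 → $4,883.20; payment $585.98; balance $4,297.22
Installment 5: opening $4,297.22; interest $107.43 → $4,404.65; payment $528.56; balance $3,876.09
Installment 6: opening $3,876.09; interest $96.90 → $3,972.99; payment $502.00; balance $3,470.99
Installment 7: opening $3,470.99; interest $86.77 → $3,557.76; payment $502.00; balance $3,055.76
Installment 8: opening $3,055.76; interest $76.39 → $3,132.15; payment $502.00; balance $2,630.15
Installment 9: opening $2,630.15; interest $65.75 → $2,695.90; payment $502.00; balance $2,193.90
Installment 10: opening $2,193.90; interest $54.85 → $2,248.75; payment $502.00; balance $1,746.75
Installment 11: opening $1,746.75; interest $43.67 → $1,790.42; payment $502.00; balance $1,288.42
Installment 12: opening $1,288.42; interest $32.21 → $1,320.63; payment $502.00; balance $818.63
Installment 13: opening $818.63; interest $20.47 → $839.10; payment $502.00; balance $337.10
Installment 14: opening $337.10; interest $8.43 → $345.53; payment $345.53; balance $0.00

$345.53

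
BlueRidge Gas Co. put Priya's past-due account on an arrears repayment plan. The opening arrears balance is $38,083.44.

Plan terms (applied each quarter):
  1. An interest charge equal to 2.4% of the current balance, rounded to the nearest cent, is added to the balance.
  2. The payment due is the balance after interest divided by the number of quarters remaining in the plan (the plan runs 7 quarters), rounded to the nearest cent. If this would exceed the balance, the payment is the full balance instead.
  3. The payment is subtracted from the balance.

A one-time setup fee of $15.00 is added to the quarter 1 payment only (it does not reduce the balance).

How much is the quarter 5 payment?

Quarter 1: opening $38,083.44; interest $914.00 → $38,997.44; payment $5,571.06 (+ $15.00 fee); balance $33,426.38
Quarter 2: opening $33,426.38; interest $802.23 → $34,228.61; payment $5,704.77; balance $28,523.84
Quarter 3: opening $28,523.84; interest $684.57 → $29,208.41; payment $5,841.68; balance $23,366.73
Quarter 4: opening $23,366.73; interest $560.80 → $23,927.53; payment $5,981.88; balance $17,945.65
Quarter 5: opening $17,945.65; interest $430.70 → $18,376.35; payment $6,125.45; balance $12,250.90

$6,125.45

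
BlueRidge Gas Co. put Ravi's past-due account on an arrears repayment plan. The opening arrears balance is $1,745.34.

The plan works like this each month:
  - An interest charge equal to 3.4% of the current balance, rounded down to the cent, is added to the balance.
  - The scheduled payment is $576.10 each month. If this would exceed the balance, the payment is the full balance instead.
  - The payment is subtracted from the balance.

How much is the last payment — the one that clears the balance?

Month 1: opening $1,745.34; interest $59.34 → $1,804.68; payment $576.10; balance $1,228.58
Month 2: opening $1,228.58; interest $41.77 → $1,270.35; payment $576.10; balance $694.25
Month 3: opening $694.25; interest $23.60 → $717.85; payment $576.10; balance $141.75
Month 4: opening $141.75; interest $4.81 → $146.56; payment $146.56; balance $0.00

$146.56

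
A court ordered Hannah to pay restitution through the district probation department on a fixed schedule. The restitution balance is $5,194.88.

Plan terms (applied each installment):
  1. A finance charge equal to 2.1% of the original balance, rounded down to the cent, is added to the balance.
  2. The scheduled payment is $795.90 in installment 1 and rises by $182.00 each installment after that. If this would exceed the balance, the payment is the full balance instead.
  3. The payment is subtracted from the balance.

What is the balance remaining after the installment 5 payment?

$0.00

Installment 1: opening $5,194.88; interest $109.09 → $5,303.97; payment $795.90; balance $4,508.07
Installment 2: opening $4,508.07; interest $109.09 → $4,617.16; payment $977.90; balance $3,639.26
Installment 3: opening $3,639.26; interest $109.09 → $3,748.35; payment $1,159.90; balance $2,588.45
Installment 4: opening $2,588.45; interest $109.09 → $2,697.54; payment $1,341.90; balance $1,355.64
Installment 5: opening $1,355.64; interest $109.09 → $1,464.73; payment $1,464.73; balance $0.00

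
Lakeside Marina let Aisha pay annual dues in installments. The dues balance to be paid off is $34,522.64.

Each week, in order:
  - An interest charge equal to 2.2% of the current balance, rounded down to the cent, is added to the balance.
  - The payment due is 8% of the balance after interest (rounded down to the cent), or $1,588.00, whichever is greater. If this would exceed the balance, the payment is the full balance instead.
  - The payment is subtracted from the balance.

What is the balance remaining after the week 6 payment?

Week 1: opening $34,522.64; interest $759.49 → $35,282.13; payment $2,822.57; balance $32,459.56
Week 2: opening $32,459.56; interest $714.11 → $33,173.67; payment $2,653.89; balance $30,519.78
Week 3: opening $30,519.78; interest $671.43 → $31,191.21; payment $2,495.29; balance $28,695.92
Week 4: opening $28,695.92; interest $631.31 → $29,327.23; payment $2,346.17; balance $26,981.06
Week 5: opening $26,981.06; interest $593.58 → $27,574.64; payment $2,205.97; balance $25,368.67
Week 6: opening $25,368.67; interest $558.11 → $25,926.78; payment $2,074.14; balance $23,852.64

$23,852.64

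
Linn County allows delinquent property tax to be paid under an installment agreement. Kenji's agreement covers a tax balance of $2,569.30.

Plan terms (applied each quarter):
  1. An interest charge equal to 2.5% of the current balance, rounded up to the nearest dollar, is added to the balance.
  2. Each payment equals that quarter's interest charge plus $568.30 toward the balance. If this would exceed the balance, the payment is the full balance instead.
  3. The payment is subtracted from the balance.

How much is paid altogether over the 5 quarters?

$2,751.30

# | Opening | Interest | Payment | End bal
1 | $2,569.30 | $65.00 | $633.30 | $2,001.00
2 | $2,001.00 | $51.00 | $619.30 | $1,432.70
3 | $1,432.70 | $36.00 | $604.30 | $864.40
4 | $864.40 | $22.00 | $590.30 | $296.10
5 | $296.10 | $8.00 | $304.10 | $0.00
Total paid: $2,751.30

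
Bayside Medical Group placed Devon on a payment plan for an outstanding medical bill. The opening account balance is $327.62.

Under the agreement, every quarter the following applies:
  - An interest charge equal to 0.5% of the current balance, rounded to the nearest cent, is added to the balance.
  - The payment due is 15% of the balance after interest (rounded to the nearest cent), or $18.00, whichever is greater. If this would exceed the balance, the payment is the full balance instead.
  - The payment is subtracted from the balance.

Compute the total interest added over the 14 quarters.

Quarter 1: $327.62 +$1.64 interest = $329.26; pay $49.39 → $279.87
Quarter 2: $279.87 +$1.40 interest = $281.27; pay $42.19 → $239.08
Quarter 3: $239.08 +$1.20 interest = $240.28; pay $36.04 → $204.24
Quarter 4: $204.24 +$1.02 interest = $205.26; pay $30.79 → $174.47
Quarter 5: $174.47 +$0.87 interest = $175.34; pay $26.30 → $149.04
Quarter 6: $149.04 +$0.75 interest = $149.79; pay $22.47 → $127.32
Quarter 7: $127.32 +$0.64 interest = $127.96; pay $19.19 → $108.77
Quarter 8: $108.77 +$0.54 interest = $109.31; pay $18.00 → $91.31
Quarter 9: $91.31 +$0.46 interest = $91.77; pay $18.00 → $73.77
Quarter 10: $73.77 +$0.37 interest = $74.14; pay $18.00 → $56.14
Quarter 11: $56.14 +$0.28 interest = $56.42; pay $18.00 → $38.42
Quarter 12: $38.42 +$0.19 interest = $38.61; pay $18.00 → $20.61
Quarter 13: $20.61 +$0.10 interest = $20.71; pay $18.00 → $2.71
Quarter 14: $2.71 +$0.01 interest = $2.72; pay $2.72 → $0.00
Total interest: $1.64 + $1.40 + $1.20 + $1.02 + $0.87 + $0.75 + $0.64 + $0.54 + $0.46 + $0.37 + $0.28 + $0.19 + $0.10 + $0.01 = $9.47

$9.47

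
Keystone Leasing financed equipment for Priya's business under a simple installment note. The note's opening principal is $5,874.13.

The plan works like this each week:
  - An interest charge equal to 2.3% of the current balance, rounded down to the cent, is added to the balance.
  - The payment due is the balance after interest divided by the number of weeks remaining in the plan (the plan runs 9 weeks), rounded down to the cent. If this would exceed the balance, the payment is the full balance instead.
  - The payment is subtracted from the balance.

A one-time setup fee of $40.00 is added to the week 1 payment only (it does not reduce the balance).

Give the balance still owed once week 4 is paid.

Week 1: opening $5,874.13; interest $135.10 → $6,009.23; payment $667.69 (+ $40.00 fee); balance $5,341.54
Week 2: opening $5,341.54; interest $122.85 → $5,464.39; payment $683.04; balance $4,781.35
Week 3: opening $4,781.35; interest $109.97 → $4,891.32; payment $698.76; balance $4,192.56
Week 4: opening $4,192.56; interest $96.42 → $4,288.98; payment $714.83; balance $3,574.15

$3,574.15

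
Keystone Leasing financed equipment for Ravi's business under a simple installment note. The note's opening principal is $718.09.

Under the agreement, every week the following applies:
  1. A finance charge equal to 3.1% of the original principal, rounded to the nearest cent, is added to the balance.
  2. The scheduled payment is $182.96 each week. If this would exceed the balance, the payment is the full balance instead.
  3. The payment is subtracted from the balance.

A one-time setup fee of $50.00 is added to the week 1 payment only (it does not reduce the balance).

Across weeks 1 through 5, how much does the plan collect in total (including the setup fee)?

$879.39

# | Opening | Interest | Payment | Fee | End bal
1 | $718.09 | $22.26 | $182.96 | $50.00 | $557.39
2 | $557.39 | $22.26 | $182.96 | — | $396.69
3 | $396.69 | $22.26 | $182.96 | — | $235.99
4 | $235.99 | $22.26 | $182.96 | — | $75.29
5 | $75.29 | $22.26 | $97.55 | — | $0.00
Total paid: $879.39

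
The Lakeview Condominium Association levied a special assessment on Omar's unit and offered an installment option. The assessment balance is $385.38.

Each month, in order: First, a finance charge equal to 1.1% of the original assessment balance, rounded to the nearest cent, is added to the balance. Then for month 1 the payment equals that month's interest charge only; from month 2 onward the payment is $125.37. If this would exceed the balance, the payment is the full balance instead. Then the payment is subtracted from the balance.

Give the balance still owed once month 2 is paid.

$264.25

Month 1: $385.38 +$4.24 interest = $389.62; pay $4.24 → $385.38
Month 2: $385.38 +$4.24 interest = $389.62; pay $125.37 → $264.25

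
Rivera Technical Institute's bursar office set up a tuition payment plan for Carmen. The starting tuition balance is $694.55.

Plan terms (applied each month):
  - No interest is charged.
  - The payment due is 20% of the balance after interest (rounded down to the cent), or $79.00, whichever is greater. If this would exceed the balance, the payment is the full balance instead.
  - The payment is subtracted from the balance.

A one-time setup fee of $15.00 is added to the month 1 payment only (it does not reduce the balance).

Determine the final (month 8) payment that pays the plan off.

Month 1: opening $694.55; payment $138.91 (+ $15.00 fee); balance $555.64
Month 2: opening $555.64; payment $111.12; balance $444.52
Month 3: opening $444.52; payment $88.90; balance $355.62
Month 4: opening $355.62; payment $79.00; balance $276.62
Month 5: opening $276.62; payment $79.00; balance $197.62
Month 6: opening $197.62; payment $79.00; balance $118.62
Month 7: opening $118.62; payment $79.00; balance $39.62
Month 8: opening $39.62; payment $39.62; balance $0.00

$39.62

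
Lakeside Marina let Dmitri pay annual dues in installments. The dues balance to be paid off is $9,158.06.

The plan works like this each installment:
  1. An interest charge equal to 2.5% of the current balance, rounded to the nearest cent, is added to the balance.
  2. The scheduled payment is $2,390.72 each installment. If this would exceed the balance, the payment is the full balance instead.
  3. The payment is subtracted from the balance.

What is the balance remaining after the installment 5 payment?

Installment 1: opening $9,158.06; interest $228.95 → $9,387.01; payment $2,390.72; balance $6,996.29
Installment 2: opening $6,996.29; interest $174.91 → $7,171.20; payment $2,390.72; balance $4,780.48
Installment 3: opening $4,780.48; interest $119.51 → $4,899.99; payment $2,390.72; balance $2,509.27
Installment 4: opening $2,509.27; interest $62.73 → $2,572.00; payment $2,390.72; balance $181.28
Installment 5: opening $181.28; interest $4.53 → $185.81; payment $185.81; balance $0.00

$0.00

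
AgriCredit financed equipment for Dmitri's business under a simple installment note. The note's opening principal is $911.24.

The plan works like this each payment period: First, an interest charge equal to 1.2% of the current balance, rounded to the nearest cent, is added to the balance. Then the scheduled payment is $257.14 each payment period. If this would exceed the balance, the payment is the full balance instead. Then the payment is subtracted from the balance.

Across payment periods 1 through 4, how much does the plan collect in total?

# | Opening | Interest | Payment | End bal
1 | $911.24 | $10.93 | $257.14 | $665.03
2 | $665.03 | $7.98 | $257.14 | $415.87
3 | $415.87 | $4.99 | $257.14 | $163.72
4 | $163.72 | $1.96 | $165.68 | $0.00
Total paid: $937.10

$937.10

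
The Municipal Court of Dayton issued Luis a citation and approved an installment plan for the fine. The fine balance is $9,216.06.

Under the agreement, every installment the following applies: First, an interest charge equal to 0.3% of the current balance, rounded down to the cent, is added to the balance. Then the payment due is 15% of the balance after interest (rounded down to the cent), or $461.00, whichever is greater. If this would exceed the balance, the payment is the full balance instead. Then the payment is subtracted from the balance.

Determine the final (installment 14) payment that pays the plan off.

Installment 1: opening $9,216.06; interest $27.64 → $9,243.70; payment $1,386.55; balance $7,857.15
Installment 2: opening $7,857.15; interest $23.57 → $7,880.72; payment $1,182.10; balance $6,698.62
Installment 3: opening $6,698.62; interest $20.09 → $6,718.71; payment $1,007.80; balance $5,710.91
Installment 4: opening $5,710.91; interest $17.13 → $5,728.04; payment $859.20; balance $4,868.84
Installment 5: opening $4,868.84; interest $14.60 → $4,883.44; payment $732.51; balance $4,150.93
Installment 6: opening $4,150.93; interest $12.45 → $4,163.38; payment $624.50; balance $3,538.88
Installment 7: opening $3,538.88; interest $10.61 → $3,549.49; payment $532.42; balance $3,017.07
Installment 8: opening $3,017.07; interest $9.05 → $3,026.12; payment $461.00; balance $2,565.12
Installment 9: opening $2,565.12; interest $7.69 → $2,572.81; payment $461.00; balance $2,111.81
Installment 10: opening $2,111.81; interest $6.33 → $2,118.14; payment $461.00; balance $1,657.14
Installment 11: opening $1,657.14; interest $4.97 → $1,662.11; payment $461.00; balance $1,201.11
Installment 12: opening $1,201.11; interest $3.60 → $1,204.71; payment $461.00; balance $743.71
Installment 13: opening $743.71; interest $2.23 → $745.94; payment $461.00; balance $284.94
Installment 14: opening $284.94; interest $0.85 → $285.79; payment $285.79; balance $0.00

$285.79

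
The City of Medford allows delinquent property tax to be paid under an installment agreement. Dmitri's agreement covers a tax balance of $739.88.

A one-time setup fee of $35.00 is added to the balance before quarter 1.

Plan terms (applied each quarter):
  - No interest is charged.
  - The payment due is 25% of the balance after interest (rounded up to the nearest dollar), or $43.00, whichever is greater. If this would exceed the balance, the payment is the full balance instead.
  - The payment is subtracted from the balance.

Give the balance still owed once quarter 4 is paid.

# | Opening | Payment | End bal
1 | $774.88 | $194.00 | $580.88
2 | $580.88 | $146.00 | $434.88
3 | $434.88 | $109.00 | $325.88
4 | $325.88 | $82.00 | $243.88

$243.88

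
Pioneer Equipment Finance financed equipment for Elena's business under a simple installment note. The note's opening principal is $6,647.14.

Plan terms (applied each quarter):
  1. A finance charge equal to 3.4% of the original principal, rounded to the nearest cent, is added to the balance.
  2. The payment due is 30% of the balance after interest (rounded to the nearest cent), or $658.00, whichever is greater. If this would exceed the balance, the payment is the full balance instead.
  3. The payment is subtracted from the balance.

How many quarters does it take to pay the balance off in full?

Quarter 1: opening $6,647.14; interest $226.00 → $6,873.14; payment $2,061.94; balance $4,811.20
Quarter 2: opening $4,811.20; interest $226.00 → $5,037.20; payment $1,511.16; balance $3,526.04
Quarter 3: opening $3,526.04; interest $226.00 → $3,752.04; payment $1,125.61; balance $2,626.43
Quarter 4: opening $2,626.43; interest $226.00 → $2,852.43; payment $855.73; balance $1,996.70
Quarter 5: opening $1,996.70; interest $226.00 → $2,222.70; payment $666.81; balance $1,555.89
Quarter 6: opening $1,555.89; interest $226.00 → $1,781.89; payment $658.00; balance $1,123.89
Quarter 7: opening $1,123.89; interest $226.00 → $1,349.89; payment $658.00; balance $691.89
Quarter 8: opening $691.89; interest $226.00 → $917.89; payment $658.00; balance $259.89
Quarter 9: opening $259.89; interest $226.00 → $485.89; payment $485.89; balance $0.00
Balance reaches $0.00 in quarter 9.

9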